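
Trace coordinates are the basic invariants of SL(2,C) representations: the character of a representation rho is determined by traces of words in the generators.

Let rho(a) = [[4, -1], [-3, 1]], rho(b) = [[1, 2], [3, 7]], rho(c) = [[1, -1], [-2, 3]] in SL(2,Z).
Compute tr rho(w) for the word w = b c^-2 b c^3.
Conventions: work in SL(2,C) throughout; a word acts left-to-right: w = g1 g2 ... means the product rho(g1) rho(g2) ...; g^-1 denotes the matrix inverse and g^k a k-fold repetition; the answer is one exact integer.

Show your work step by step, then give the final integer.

10856

rho(b) = [[1, 2], [3, 7]]
... * rho(c^-1) = [[3, 1], [2, 1]]  ->  [[7, 3], [23, 10]]
... * rho(c^-1) = [[3, 1], [2, 1]]  ->  [[27, 10], [89, 33]]
... * rho(b) = [[1, 2], [3, 7]]  ->  [[57, 124], [188, 409]]
... * rho(c) = [[1, -1], [-2, 3]]  ->  [[-191, 315], [-630, 1039]]
... * rho(c) = [[1, -1], [-2, 3]]  ->  [[-821, 1136], [-2708, 3747]]
... * rho(c) = [[1, -1], [-2, 3]]  ->  [[-3093, 4229], [-10202, 13949]]
tr = -3093 + 13949 = 10856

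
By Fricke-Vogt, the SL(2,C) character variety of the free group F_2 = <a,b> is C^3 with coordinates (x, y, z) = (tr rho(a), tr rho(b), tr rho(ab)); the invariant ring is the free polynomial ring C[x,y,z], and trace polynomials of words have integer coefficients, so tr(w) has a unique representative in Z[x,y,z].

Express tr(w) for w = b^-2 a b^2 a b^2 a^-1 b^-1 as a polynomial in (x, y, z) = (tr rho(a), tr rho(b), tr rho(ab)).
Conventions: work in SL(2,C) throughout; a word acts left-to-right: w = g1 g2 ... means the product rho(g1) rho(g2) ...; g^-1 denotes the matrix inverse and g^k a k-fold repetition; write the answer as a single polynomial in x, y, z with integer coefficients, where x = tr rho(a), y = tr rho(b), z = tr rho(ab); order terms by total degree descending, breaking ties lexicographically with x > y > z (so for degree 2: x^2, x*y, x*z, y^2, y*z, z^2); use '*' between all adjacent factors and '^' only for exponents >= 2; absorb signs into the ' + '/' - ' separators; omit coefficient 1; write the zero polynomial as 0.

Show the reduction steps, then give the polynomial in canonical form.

-x*y^5*z^2 + 2*x^2*y^4*z + y^6*z + y^4*z^3 - x^3*y^3 - x*y^5 - 2*x^2*y^2*z - 5*y^4*z - y^2*z^3 + x^3*y + 5*x*y^3 + x*y*z^2 + 4*y^2*z - 4*x*y + z

tr(b^2 a) = tr(b)*tr(a b) - tr(a) = y*z - x
tr(b^2) = tr(b)*tr(b) - tr(1) = y^2 - 2
tr(a b^2 a) = tr(a)*tr(b^2 a) - tr(b^2) = x*y*z - x^2 - y^2 + 2
tr(a b a b) = tr(a b)*tr(a b) - tr(1)   [split at repeated a] = z^2 - 2
tr(a b a) = tr(a)*tr(b a) - tr(b) = x*z - y
tr(b a b^2 a) = tr(b)*tr(a b a b) - tr(a b a) = y*z^2 - x*z - y
tr(b a b^2) = tr(b)*tr(b a b) - tr(b a) = y^2*z - x*y - z
tr(a b^2 a^2 b) = tr(a)*tr(b a b^2 a) - tr(b a b^2) = x*y*z^2 - x^2*z - y^2*z + z
tr(a^3 b) = tr(a)*tr(b a^2) - tr(b a) = x^2*z - x*y - z
tr(a^2) = tr(a)*tr(a) - tr(1) = x^2 - 2
tr(a^3) = tr(a)*tr(a^2) - tr(a) = x^3 - 3*x
tr(a b^2 a^2) = tr(b)*tr(a^3 b) - tr(a^3) = x^2*y*z - x^3 - x*y^2 - y*z + 3*x
tr(a b^2 a b^2 a) = tr(b)*tr(a b^2 a^2 b) - tr(a b^2 a^2) = x*y^2*z^2 - 2*x^2*y*z - y^3*z + x^3 + x*y^2 + 2*y*z - 3*x
tr(a b a b a b) = tr(a b a b)*tr(a b) - tr(b a)   [split at repeated a] = z^3 - 3*z
tr(a b a b a) = tr(a)*tr(b a b a) - tr(b a b) = x*z^2 - y*z - x
tr(a b^2 a b a b) = tr(b)*tr(a b a b a b) - tr(a b a b a) = y*z^3 - x*z^2 - 2*y*z + x
tr(a b^2 a b a) = tr(b)*tr(a b a^2 b) - tr(a b a^2) = x*y*z^2 - x^2*z - y^2*z + z
tr(a b^2 a b^2 a b) = tr(b)*tr(a b^2 a b a b) - tr(a b^2 a b a) = y^2*z^3 - 2*x*y*z^2 + x^2*z - y^2*z + x*y - z
tr(a b^2 a b^2 a b^-1) = tr(a b^2 a b^2 a)*tr(b) - tr(a b^2 a b^2 a b) = x*y^3*z^2 - 2*x^2*y^2*z - y^4*z - y^2*z^3 + x^3*y + x*y^3 + 2*x*y*z^2 - x^2*z + 3*y^2*z - 4*x*y + z
tr(b^-2 a b^2 a b^2 a) = tr(a b^2 a b^2 a b^-1)*tr(b) - tr(a b^2 a b^2 a) = x*y^4*z^2 - 2*x^2*y^3*z - y^5*z - y^3*z^3 + x^3*y^2 + x*y^4 + x*y^2*z^2 + x^2*y*z + 4*y^3*z - x^3 - 5*x*y^2 - y*z + 3*x
tr(b^-1 a b^2 a b^2 a^-1 b^-1) = tr(b^-2 a b^2 a b^2)*tr(a) - tr(b^-2 a b^2 a b^2 a) = -x*y^4*z^2 + 2*x^2*y^3*z + y^5*z + y^3*z^3 - x^3*y^2 - x*y^4 - x*y^2*z^2 - 4*y^3*z + 4*x*y^2 + y*z - x
tr(b^-1 a b^2 a b^2 a^-1) = tr(b^-1 a b^2 a b^2)*tr(a) - tr(b^-1 a b^2 a b^2 a) = -x*y^3*z^2 + 2*x^2*y^2*z + y^4*z + y^2*z^3 - x^3*y - x*y^3 - x*y*z^2 - 3*y^2*z + 3*x*y - z
tr(b^-2 a b^2 a b^2 a^-1 b^-1) = tr(b^-1 a b^2 a b^2 a^-1 b^-1)*tr(b) - tr(b^-1 a b^2 a b^2 a^-1) = -x*y^5*z^2 + 2*x^2*y^4*z + y^6*z + y^4*z^3 - x^3*y^3 - x*y^5 - 2*x^2*y^2*z - 5*y^4*z - y^2*z^3 + x^3*y + 5*x*y^3 + x*y*z^2 + 4*y^2*z - 4*x*y + z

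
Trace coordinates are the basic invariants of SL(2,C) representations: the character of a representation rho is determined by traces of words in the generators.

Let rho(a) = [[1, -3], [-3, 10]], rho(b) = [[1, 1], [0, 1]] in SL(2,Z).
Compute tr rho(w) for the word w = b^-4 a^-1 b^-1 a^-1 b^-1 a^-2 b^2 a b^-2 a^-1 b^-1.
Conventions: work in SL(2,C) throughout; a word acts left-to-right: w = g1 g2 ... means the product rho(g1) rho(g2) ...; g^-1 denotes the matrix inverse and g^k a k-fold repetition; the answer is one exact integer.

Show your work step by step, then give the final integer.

-98992

rho(b^-1) = [[1, -1], [0, 1]]
... * rho(b^-1) = [[1, -1], [0, 1]]  ->  [[1, -2], [0, 1]]
... * rho(b^-1) = [[1, -1], [0, 1]]  ->  [[1, -3], [0, 1]]
... * rho(b^-1) = [[1, -1], [0, 1]]  ->  [[1, -4], [0, 1]]
... * rho(a^-1) = [[10, 3], [3, 1]]  ->  [[-2, -1], [3, 1]]
... * rho(b^-1) = [[1, -1], [0, 1]]  ->  [[-2, 1], [3, -2]]
... * rho(a^-1) = [[10, 3], [3, 1]]  ->  [[-17, -5], [24, 7]]
... * rho(b^-1) = [[1, -1], [0, 1]]  ->  [[-17, 12], [24, -17]]
... * rho(a^-1) = [[10, 3], [3, 1]]  ->  [[-134, -39], [189, 55]]
... * rho(a^-1) = [[10, 3], [3, 1]]  ->  [[-1457, -441], [2055, 622]]
... * rho(b) = [[1, 1], [0, 1]]  ->  [[-1457, -1898], [2055, 2677]]
... * rho(b) = [[1, 1], [0, 1]]  ->  [[-1457, -3355], [2055, 4732]]
... * rho(a) = [[1, -3], [-3, 10]]  ->  [[8608, -29179], [-12141, 41155]]
... * rho(b^-1) = [[1, -1], [0, 1]]  ->  [[8608, -37787], [-12141, 53296]]
... * rho(b^-1) = [[1, -1], [0, 1]]  ->  [[8608, -46395], [-12141, 65437]]
... * rho(a^-1) = [[10, 3], [3, 1]]  ->  [[-53105, -20571], [74901, 29014]]
... * rho(b^-1) = [[1, -1], [0, 1]]  ->  [[-53105, 32534], [74901, -45887]]
tr = -53105 + -45887 = -98992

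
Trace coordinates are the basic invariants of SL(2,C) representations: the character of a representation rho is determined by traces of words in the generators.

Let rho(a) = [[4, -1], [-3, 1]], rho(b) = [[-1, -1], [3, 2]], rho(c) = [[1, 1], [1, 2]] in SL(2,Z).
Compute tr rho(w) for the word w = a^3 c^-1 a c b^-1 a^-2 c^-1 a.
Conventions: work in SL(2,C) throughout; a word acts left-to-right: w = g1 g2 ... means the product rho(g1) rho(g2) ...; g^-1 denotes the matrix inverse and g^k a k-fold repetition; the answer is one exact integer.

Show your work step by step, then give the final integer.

rho(a) = [[4, -1], [-3, 1]]
... * rho(a) = [[4, -1], [-3, 1]]  ->  [[19, -5], [-15, 4]]
... * rho(a) = [[4, -1], [-3, 1]]  ->  [[91, -24], [-72, 19]]
... * rho(c^-1) = [[2, -1], [-1, 1]]  ->  [[206, -115], [-163, 91]]
... * rho(a) = [[4, -1], [-3, 1]]  ->  [[1169, -321], [-925, 254]]
... * rho(c) = [[1, 1], [1, 2]]  ->  [[848, 527], [-671, -417]]
... * rho(b^-1) = [[2, 1], [-3, -1]]  ->  [[115, 321], [-91, -254]]
... * rho(a^-1) = [[1, 1], [3, 4]]  ->  [[1078, 1399], [-853, -1107]]
... * rho(a^-1) = [[1, 1], [3, 4]]  ->  [[5275, 6674], [-4174, -5281]]
... * rho(c^-1) = [[2, -1], [-1, 1]]  ->  [[3876, 1399], [-3067, -1107]]
... * rho(a) = [[4, -1], [-3, 1]]  ->  [[11307, -2477], [-8947, 1960]]
tr = 11307 + 1960 = 13267

13267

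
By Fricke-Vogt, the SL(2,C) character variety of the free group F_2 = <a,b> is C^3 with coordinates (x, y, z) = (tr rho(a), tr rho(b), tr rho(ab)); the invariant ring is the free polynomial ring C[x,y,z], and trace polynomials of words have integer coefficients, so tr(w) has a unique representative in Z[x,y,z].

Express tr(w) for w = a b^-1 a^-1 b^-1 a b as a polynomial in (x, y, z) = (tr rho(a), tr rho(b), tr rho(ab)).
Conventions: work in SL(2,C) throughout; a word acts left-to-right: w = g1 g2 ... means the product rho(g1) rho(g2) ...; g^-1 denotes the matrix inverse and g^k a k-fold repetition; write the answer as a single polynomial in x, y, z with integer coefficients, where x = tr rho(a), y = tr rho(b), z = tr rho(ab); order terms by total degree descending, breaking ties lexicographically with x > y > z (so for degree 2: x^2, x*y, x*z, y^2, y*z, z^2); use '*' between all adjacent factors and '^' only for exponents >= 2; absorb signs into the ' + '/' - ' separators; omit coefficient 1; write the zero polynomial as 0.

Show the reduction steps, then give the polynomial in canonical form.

x*y*z^2 - x^2*z - y^2*z - z^3 + x*y + 3*z

tr(a b a) = tr(a) tr(b a) - tr(b) = x*z - y
tr(a b a b) = tr(a b) tr(a b) - tr(1) = z^2 - 2
tr(a b a b^-1) = tr(a b a) tr(b) - tr(a b a b) = x*y*z - y^2 - z^2 + 2
tr(b^-1 a b a b^-1) = tr(a b a b^-1) tr(b) - tr(a b a) = x*y^2*z - y^3 - y*z^2 - x*z + 3*y
tr(a b a^2) = tr(a) tr(b a^2) - tr(b a) = x^2*z - x*y - z
tr(b a b) = tr(b) tr(a b) - tr(a) = y*z - x
tr(a b a^2 b) = tr(a) tr(b a b a) - tr(b a b) = x*z^2 - y*z - x
tr(a b^-1 a b a) = tr(a b a^2) tr(b) - tr(a b a^2 b) = x^2*y*z - x*y^2 - x*z^2 + x
tr(a b a b a b) = tr(a b a b) tr(a b) - tr(b a) = z^3 - 3*z
tr(a b^-1 a b a b) = tr(a b a b a) tr(b) - tr(a b a b a b) = x*y*z^2 - y^2*z - z^3 - x*y + 3*z
tr(b^-1 a b a b^-1 a) = tr(a b^-1 a b a) tr(b) - tr(a b^-1 a b a b) = x^2*y^2*z - x*y^3 - 2*x*y*z^2 + y^2*z + z^3 + 2*x*y - 3*z
tr(a b^-1 a^-1 b^-1 a b) = tr(b^-1 a b a b^-1) tr(a) - tr(b^-1 a b a b^-1 a) = x*y*z^2 - x^2*z - y^2*z - z^3 + x*y + 3*z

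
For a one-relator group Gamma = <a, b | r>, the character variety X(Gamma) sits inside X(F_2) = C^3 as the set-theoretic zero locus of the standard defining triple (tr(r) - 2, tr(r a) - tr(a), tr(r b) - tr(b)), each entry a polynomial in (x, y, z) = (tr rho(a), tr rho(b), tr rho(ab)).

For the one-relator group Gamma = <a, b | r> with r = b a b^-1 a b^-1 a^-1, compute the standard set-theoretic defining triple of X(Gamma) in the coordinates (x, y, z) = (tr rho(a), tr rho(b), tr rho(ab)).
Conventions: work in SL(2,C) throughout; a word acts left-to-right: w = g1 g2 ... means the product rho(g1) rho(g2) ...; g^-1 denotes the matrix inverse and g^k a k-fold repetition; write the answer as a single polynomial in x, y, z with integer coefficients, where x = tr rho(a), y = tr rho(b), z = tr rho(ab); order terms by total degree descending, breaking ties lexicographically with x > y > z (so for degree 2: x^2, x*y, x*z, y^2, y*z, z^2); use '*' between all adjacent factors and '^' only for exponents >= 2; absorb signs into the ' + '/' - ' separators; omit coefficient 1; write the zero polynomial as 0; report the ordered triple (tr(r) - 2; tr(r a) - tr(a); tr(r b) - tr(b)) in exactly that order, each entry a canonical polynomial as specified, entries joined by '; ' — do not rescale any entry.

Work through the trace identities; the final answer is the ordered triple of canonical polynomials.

-x^2*y^2*z + x^3*y + x*y^3 + 2*x*y*z^2 - x^2*z - y^2*z - z^3 - 3*x*y + 3*z - 2; x^2*y - x*z - x - y; -x^2*y^3*z + x^3*y^2 + x*y^4 + 2*x*y^2*z^2 - x^2*y*z - y^3*z - y*z^3 - 4*x*y^2 + 4*y*z + x - y

next, trace(a^2) = trace(a)*trace(a) - trace(1)   [square of a] = x^2 - 2
and trace(a^2 b) = trace(a)*trace(b a) - trace(b)   [square of a] = x*z - y
and trace(a b^-1 a) = trace(a^2)*trace(b) - trace(a^2 b)   [inverse elimination on b] = x^2*y - x*z - y
next, trace(a^2 b a) = trace(a)*trace(b a^2) - trace(b a)   [square of a] = x^2*z - x*y - z
next, trace(b a b a) = trace(b a)*trace(b a) - trace(1)   [split at a repeated b] = z^2 - 2
and trace(b a b) = trace(b)*trace(a b) - trace(a)   [square of b] = y*z - x
and trace(a^2 b a b) = trace(a)*trace(b a b a) - trace(b a b)   [square of a] = x*z^2 - y*z - x
trace(a b a b^-1 a) = trace(a^2 b a)*trace(b) - trace(a^2 b a b)   [inverse elimination on b] = x^2*y*z - x*y^2 - x*z^2 + x
next, trace(a b a b a b) = trace(b a)*trace(b a b a) - trace(b^-1 a^-1)   [split at a repeated b] = z^3 - 3*z
trace(a b a b^-1 a b) = trace(a b a b a)*trace(b) - trace(a b a b a b)   [inverse elimination on b] = x*y*z^2 - y^2*z - z^3 - x*y + 3*z
next, trace(b a b^-1 a b^-1 a) = trace(a b a b^-1 a)*trace(b) - trace(a b a b^-1 a b)   [inverse elimination on b] = x^2*y^2*z - x*y^3 - 2*x*y*z^2 + y^2*z + z^3 + 2*x*y - 3*z
trace(b a b^-1 a b^-1 a^-1) = trace(b a b^-1 a b^-1)*trace(a) - trace(b a b^-1 a b^-1 a)   [inverse elimination on a] = -x^2*y^2*z + x^3*y + x*y^3 + 2*x*y*z^2 - x^2*z - y^2*z - z^3 - 3*x*y + 3*z
next, trace(b a b^-1 a) = trace(a b a)*trace(b) - trace(a b a b)   [inverse elimination on b] = x*y*z - y^2 - z^2 + 2
and trace(b^2 a^2) = trace(b)*trace(a^2 b) - trace(a^2)   [square of b] = x*y*z - x^2 - y^2 + 2
trace(a^2 b^2 a) = trace(a)*trace(b^2 a^2) - trace(b^2 a)   [square of a] = x^2*y*z - x^3 - x*y^2 - y*z + 3*x
trace(b^2 a b a) = trace(b)*trace(a b a b) - trace(a b a)   [square of b] = y*z^2 - x*z - y
next, trace(b^2 a b) = trace(b)*trace(b a b) - trace(b a)   [square of b] = y^2*z - x*y - z
trace(a^2 b^2 a b) = trace(a)*trace(b^2 a b a) - trace(b^2 a b)   [square of a] = x*y*z^2 - x^2*z - y^2*z + z
trace(a b^2 a b^-1 a) = trace(a^2 b^2 a)*trace(b) - trace(a^2 b^2 a b)   [inverse elimination on b] = x^2*y^2*z - x^3*y - x*y^3 - x*y*z^2 + x^2*z + 3*x*y - z
and trace(a b a b^2 a) = trace(a)*trace(b a b^2 a) - trace(b a b^2)   [square of a] = x*y*z^2 - x^2*z - y^2*z + z
next, trace(a b a b^2 a b) = trace(b)*trace(a b a b a b) - trace(a b a b a)   [square of b] = y*z^3 - x*z^2 - 2*y*z + x
trace(a b^2 a b^-1 a b) = trace(a b a b^2 a)*trace(b) - trace(a b a b^2 a b)   [inverse elimination on b] = x*y^2*z^2 - x^2*y*z - y^3*z - y*z^3 + x*z^2 + 3*y*z - x
trace(b^2 a b^-1 a b^-1 a) = trace(a b^2 a b^-1 a)*trace(b) - trace(a b^2 a b^-1 a b)   [inverse elimination on b] = x^2*y^3*z - x^3*y^2 - x*y^4 - 2*x*y^2*z^2 + 2*x^2*y*z + y^3*z + y*z^3 + 3*x*y^2 - x*z^2 - 4*y*z + x
next, trace(b a b^-1 a b^-1 a^-1 b) = trace(b^2 a b^-1 a b^-1)*trace(a) - trace(b^2 a b^-1 a b^-1 a)   [inverse elimination on a] = -x^2*y^3*z + x^3*y^2 + x*y^4 + 2*x*y^2*z^2 - x^2*y*z - y^3*z - y*z^3 - 4*x*y^2 + 4*y*z + x
assemble the triple (trace(r) - 2; trace(r a) - x; trace(r b) - y)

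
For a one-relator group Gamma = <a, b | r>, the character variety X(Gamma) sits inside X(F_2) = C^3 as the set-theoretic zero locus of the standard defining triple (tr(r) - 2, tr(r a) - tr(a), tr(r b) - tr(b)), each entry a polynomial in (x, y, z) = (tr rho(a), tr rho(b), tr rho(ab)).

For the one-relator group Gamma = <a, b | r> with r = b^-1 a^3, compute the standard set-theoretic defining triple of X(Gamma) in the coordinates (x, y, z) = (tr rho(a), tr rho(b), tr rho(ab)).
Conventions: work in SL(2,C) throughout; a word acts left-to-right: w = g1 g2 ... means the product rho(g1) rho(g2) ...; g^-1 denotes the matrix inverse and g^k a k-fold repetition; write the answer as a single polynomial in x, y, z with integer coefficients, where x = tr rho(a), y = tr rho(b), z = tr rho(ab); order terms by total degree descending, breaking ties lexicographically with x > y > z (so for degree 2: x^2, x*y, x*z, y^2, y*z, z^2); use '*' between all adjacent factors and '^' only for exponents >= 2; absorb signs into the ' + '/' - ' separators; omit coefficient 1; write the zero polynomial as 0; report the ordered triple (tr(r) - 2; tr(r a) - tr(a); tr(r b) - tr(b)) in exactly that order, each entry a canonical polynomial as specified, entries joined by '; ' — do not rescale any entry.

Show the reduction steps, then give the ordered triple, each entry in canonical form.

trace(a^2) = trace(a) * trace(a) - trace(1) = x^2 - 2
trace(a^3) = trace(a) * trace(a^2) - trace(a) = x^3 - 3*x
so trace(b a^2) = trace(a) * trace(b a) - trace(b) = x*z - y
so trace(a^3 b) = trace(a) * trace(b a^2) - trace(b a) = x^2*z - x*y - z
trace(b^-1 a^3) = trace(a^3) * trace(b) - trace(a^3 b) = x^3*y - x^2*z - 2*x*y + z
trace(a^4) = trace(a) * trace(a^3) - trace(a^2)  (reduce the a square) = x^4 - 4*x^2 + 2
trace(a^4 b) = trace(a) * trace(a b a^2) - trace(a b a)  (reduce the a square) = x^3*z - x^2*y - 2*x*z + y
trace(b^-1 a^4) = trace(a^4) * trace(b) - trace(a^4 b)  (eliminate b^-1) = x^4*y - x^3*z - 3*x^2*y + 2*x*z + y
assemble the triple (trace(r) - 2; trace(r a) - x; trace(r b) - y)

x^3*y - x^2*z - 2*x*y + z - 2; x^4*y - x^3*z - 3*x^2*y + 2*x*z - x + y; x^3 - 3*x - y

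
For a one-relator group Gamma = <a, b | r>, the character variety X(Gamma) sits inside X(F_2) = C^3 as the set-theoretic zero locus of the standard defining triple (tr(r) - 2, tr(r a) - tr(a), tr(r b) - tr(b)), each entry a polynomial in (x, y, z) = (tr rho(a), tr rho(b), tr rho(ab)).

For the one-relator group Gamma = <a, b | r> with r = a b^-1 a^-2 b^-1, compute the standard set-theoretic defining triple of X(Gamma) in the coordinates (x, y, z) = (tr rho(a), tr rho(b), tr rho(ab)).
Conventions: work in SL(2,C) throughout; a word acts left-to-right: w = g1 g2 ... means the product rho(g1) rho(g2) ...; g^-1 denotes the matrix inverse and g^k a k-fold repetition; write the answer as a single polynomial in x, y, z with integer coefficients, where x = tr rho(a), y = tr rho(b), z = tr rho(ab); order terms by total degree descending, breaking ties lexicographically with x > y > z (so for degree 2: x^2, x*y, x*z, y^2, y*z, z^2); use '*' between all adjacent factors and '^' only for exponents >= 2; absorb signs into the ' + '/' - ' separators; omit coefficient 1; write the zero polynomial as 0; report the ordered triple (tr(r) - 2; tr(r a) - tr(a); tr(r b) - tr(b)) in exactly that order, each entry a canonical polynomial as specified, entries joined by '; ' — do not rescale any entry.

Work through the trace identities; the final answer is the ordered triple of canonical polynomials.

and tr(b^-1) = tr(b) = y
tr(b a b) = tr(b) tr(a b) - tr(a)  (reduce the b square) = y*z - x
next, tr(b a b a) = tr(b a) tr(b a) - tr(1)  (split on b) = z^2 - 2
and tr(a b a^-1 b) = tr(b a b) tr(a) - tr(b a b a)  (eliminate a^-1) = x*y*z - x^2 - z^2 + 2
and tr(a^-1 b^-1 a b) = tr(a b a^-1) tr(b) - tr(a b a^-1 b)  (eliminate b^-1) = -x*y*z + x^2 + y^2 + z^2 - 2
tr(b^-1 a b^-1 a^-1) = tr(a^-1 b^-1 a) tr(b) - tr(a^-1 b^-1 a b)  (eliminate b^-1) = x*y*z - x^2 - z^2 + 2
tr(b^-1 a) = tr(a) tr(b) - tr(a b)  (eliminate b^-1) = x*y - z
tr(b^-1 a b^-1) = tr(b^-1 a) tr(b) - tr(b^-1 a b)  (eliminate b^-1) = x*y^2 - y*z - x
next, tr(a b^-1 a^-2 b^-1) = tr(b^-1 a b^-1 a^-1) tr(a) - tr(b^-1 a b^-1)  (eliminate a^-1) = x^2*y*z - x^3 - x*y^2 - x*z^2 + y*z + 3*x
tr(b a^2 b^-1 a^-1) = tr(a^-1 b a^2) tr(b) - tr(a^-1 b a^2 b) = -x^2*y*z + x^3 + x*y^2 + x*z^2 - 3*x
tr(a^2) = tr(a) tr(a) - tr(1) = x^2 - 2
tr(a^2 b^-1 a^-2 b) = tr(b a^2 b^-1 a^-1) tr(a) - tr(b a^2 b^-1) = -x^3*y*z + x^4 + x^2*y^2 + x^2*z^2 - 4*x^2 + 2
tr(a b^-1 a^-2 b^-1 a) = tr(a^2 b^-1 a^-2) tr(b) - tr(a^2 b^-1 a^-2 b) = x^3*y*z - x^4 - x^2*y^2 - x^2*z^2 + 4*x^2 + y^2 - 2
assemble the triple (tr(r) - 2; tr(r a) - x; tr(r b) - y)

x^2*y*z - x^3 - x*y^2 - x*z^2 + y*z + 3*x - 2; x^3*y*z - x^4 - x^2*y^2 - x^2*z^2 + 4*x^2 + y^2 - x - 2; -y + z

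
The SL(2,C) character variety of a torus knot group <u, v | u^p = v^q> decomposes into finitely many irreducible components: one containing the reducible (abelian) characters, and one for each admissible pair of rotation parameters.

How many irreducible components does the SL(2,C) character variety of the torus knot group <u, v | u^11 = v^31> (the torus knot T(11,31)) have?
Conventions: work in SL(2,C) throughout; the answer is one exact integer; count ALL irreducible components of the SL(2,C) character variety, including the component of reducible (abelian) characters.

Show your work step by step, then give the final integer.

151

For T(11,31): irreducibility forces the central element u^11 = v^31 to one of +I, -I.
On an irreducible component, tr(u) is locked at 2*cos(pi*alpha/11) for some alpha in 1..10, and tr(v) at 2*cos(pi*beta/31) for some beta in 1..30.
Consistency of u^11 = (-1)^alpha I with v^31 = (-1)^beta I forces alpha = beta (mod 2).
Counting: 5 odd alphas x 15 odd betas + 5 even alphas x 15 even betas = 75 + 75 = 150.
That is 150 components of irreducible characters, and with the reducible (abelian) component the total is 151.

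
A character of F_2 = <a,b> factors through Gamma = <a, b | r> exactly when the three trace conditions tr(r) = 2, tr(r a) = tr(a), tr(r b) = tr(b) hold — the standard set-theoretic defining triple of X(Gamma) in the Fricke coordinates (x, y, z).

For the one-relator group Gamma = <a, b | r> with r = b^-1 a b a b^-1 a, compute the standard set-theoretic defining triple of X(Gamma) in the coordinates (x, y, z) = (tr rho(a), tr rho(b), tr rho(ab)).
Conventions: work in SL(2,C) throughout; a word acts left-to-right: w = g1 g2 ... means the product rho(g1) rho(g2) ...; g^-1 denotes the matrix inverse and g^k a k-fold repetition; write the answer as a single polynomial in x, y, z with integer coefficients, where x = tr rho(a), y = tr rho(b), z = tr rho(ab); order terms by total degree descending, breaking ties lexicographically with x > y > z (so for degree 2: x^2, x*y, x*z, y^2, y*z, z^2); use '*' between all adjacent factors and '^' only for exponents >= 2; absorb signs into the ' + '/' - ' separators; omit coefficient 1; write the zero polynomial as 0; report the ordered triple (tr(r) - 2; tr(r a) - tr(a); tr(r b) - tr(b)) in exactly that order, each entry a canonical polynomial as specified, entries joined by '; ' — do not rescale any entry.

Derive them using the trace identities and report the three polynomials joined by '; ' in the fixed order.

trace(a b a) = trace(a) * trace(b a) - trace(b)   [square of a] = x*z - y
trace(a^2 b a) = trace(a) * trace(a b a) - trace(a b)   [square of a] = x^2*z - x*y - z
and trace(b a b a) = trace(b a) * trace(b a) - trace(1)   [split at a repeated b] = z^2 - 2
trace(b a b) = trace(b) * trace(a b) - trace(a)   [square of b] = y*z - x
and trace(a^2 b a b) = trace(a) * trace(b a b a) - trace(b a b)   [square of a] = x*z^2 - y*z - x
trace(a b a b^-1 a) = trace(a^2 b a) * trace(b) - trace(a^2 b a b)   [inverse elimination on b] = x^2*y*z - x*y^2 - x*z^2 + x
trace(a b a b a b) = trace(b a b a) * trace(b a) - trace(a b)   [split at a repeated b] = z^3 - 3*z
and trace(a b a b^-1 a b) = trace(a b a b a) * trace(b) - trace(a b a b a b)   [inverse elimination on b] = x*y*z^2 - y^2*z - z^3 - x*y + 3*z
and trace(b^-1 a b a b^-1 a) = trace(a b a b^-1 a) * trace(b) - trace(a b a b^-1 a b)   [inverse elimination on b] = x^2*y^2*z - x*y^3 - 2*x*y*z^2 + y^2*z + z^3 + 2*x*y - 3*z
trace(a b a^3) = trace(a) * trace(a^2 b a) - trace(a^2 b) = x^3*z - x^2*y - 2*x*z + y
trace(a b a^3 b) = trace(a) * trace(a b a b a) - trace(a b a b) = x^2*z^2 - x*y*z - x^2 - z^2 + 2
trace(a^2 b^-1 a b a) = trace(a b a^3) * trace(b) - trace(a b a^3 b) = x^3*y*z - x^2*y^2 - x^2*z^2 - x*y*z + x^2 + y^2 + z^2 - 2
trace(b a b a b) = trace(b) * trace(a b a b) - trace(a b a) = y*z^2 - x*z - y
trace(a b a b a^2 b) = trace(a) * trace(b a b a b a) - trace(b a b a b) = x*z^3 - y*z^2 - 2*x*z + y
trace(a^2 b^-1 a b a b) = trace(a b a b a^2) * trace(b) - trace(a b a b a^2 b) = x^2*y*z^2 - x*y^2*z - x*z^3 - x^2*y + 2*x*z + y
trace(b^-1 a b a b^-1 a^2) = trace(a^2 b^-1 a b a) * trace(b) - trace(a^2 b^-1 a b a b) = x^3*y^2*z - x^2*y^3 - 2*x^2*y*z^2 + x*z^3 + 2*x^2*y + y^3 + y*z^2 - 2*x*z - 3*y
assemble the triple (trace(r) - 2; trace(r a) - x; trace(r b) - y)

x^2*y^2*z - x*y^3 - 2*x*y*z^2 + y^2*z + z^3 + 2*x*y - 3*z - 2; x^3*y^2*z - x^2*y^3 - 2*x^2*y*z^2 + x*z^3 + 2*x^2*y + y^3 + y*z^2 - 2*x*z - x - 3*y; x^2*y*z - x*y^2 - x*z^2 + x - y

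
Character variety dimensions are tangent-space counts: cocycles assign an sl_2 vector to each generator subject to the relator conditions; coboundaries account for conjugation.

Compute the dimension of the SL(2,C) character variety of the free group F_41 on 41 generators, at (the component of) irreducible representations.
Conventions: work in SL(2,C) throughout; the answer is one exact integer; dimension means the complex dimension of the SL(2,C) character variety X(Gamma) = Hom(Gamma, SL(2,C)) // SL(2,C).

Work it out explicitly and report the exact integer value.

120

The free group F_41: 41 generators, no relators.
A cocycle picks one sl_2 vector per generator freely, giving dim Z^1 = 3*41 = 123.
dim B^1 = 3: the coboundary map is injective because an irreducible image has centralizer 0 in sl_2.
dim H^1 = 123 - 3 = 120, which is dim X.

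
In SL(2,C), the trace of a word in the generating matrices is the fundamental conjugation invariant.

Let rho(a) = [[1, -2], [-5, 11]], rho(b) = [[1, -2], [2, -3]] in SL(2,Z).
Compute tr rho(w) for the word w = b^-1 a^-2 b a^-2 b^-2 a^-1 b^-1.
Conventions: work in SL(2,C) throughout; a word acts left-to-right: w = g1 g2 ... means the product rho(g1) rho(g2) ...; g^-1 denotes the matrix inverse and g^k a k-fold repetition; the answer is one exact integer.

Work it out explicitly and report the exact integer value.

496890

rho(b^-1) = [[-3, 2], [-2, 1]]
... * rho(a^-1) = [[11, 2], [5, 1]]  ->  [[-23, -4], [-17, -3]]
... * rho(a^-1) = [[11, 2], [5, 1]]  ->  [[-273, -50], [-202, -37]]
... * rho(b) = [[1, -2], [2, -3]]  ->  [[-373, 696], [-276, 515]]
... * rho(a^-1) = [[11, 2], [5, 1]]  ->  [[-623, -50], [-461, -37]]
... * rho(a^-1) = [[11, 2], [5, 1]]  ->  [[-7103, -1296], [-5256, -959]]
... * rho(b^-1) = [[-3, 2], [-2, 1]]  ->  [[23901, -15502], [17686, -11471]]
... * rho(b^-1) = [[-3, 2], [-2, 1]]  ->  [[-40699, 32300], [-30116, 23901]]
... * rho(a^-1) = [[11, 2], [5, 1]]  ->  [[-286189, -49098], [-211771, -36331]]
... * rho(b^-1) = [[-3, 2], [-2, 1]]  ->  [[956763, -621476], [707975, -459873]]
tr = 956763 + -459873 = 496890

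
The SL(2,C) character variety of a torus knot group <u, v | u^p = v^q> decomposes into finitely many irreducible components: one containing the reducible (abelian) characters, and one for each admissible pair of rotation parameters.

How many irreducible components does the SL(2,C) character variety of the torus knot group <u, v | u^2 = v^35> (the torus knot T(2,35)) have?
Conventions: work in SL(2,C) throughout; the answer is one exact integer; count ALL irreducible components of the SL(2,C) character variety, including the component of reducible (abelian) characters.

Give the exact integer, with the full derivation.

In the torus knot group T(2,35), u^2 = v^35 is central, so an irreducible representation sends it to +I or -I (Schur).
So on each irreducible component the traces are pinned: tr(u) = 2*cos(pi*alpha/2) with 1 <= alpha <= 1, tr(v) = 2*cos(pi*beta/35) with 1 <= beta <= 34.
u^2 = (-1)^alpha I and v^35 = (-1)^beta I must agree, so alpha and beta have equal parity.
count pairs: odd alpha (1 choices) x odd beta (17), plus even alpha (0) x even beta (17): 1*17 + 0*17 = 17.
components with irreducible characters: 17; plus the single component of reducible (abelian) characters: total 18.

18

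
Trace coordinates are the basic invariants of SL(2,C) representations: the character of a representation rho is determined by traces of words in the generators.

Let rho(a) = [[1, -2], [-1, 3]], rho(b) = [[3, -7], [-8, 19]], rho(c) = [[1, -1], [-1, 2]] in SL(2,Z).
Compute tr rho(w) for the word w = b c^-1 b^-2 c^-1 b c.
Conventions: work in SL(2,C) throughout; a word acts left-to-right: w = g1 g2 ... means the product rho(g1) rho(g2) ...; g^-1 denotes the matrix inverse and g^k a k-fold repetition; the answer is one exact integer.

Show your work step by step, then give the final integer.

87262

rho(b) = [[3, -7], [-8, 19]]
... * rho(c^-1) = [[2, 1], [1, 1]]  ->  [[-1, -4], [3, 11]]
... * rho(b^-1) = [[19, 7], [8, 3]]  ->  [[-51, -19], [145, 54]]
... * rho(b^-1) = [[19, 7], [8, 3]]  ->  [[-1121, -414], [3187, 1177]]
... * rho(c^-1) = [[2, 1], [1, 1]]  ->  [[-2656, -1535], [7551, 4364]]
... * rho(b) = [[3, -7], [-8, 19]]  ->  [[4312, -10573], [-12259, 30059]]
... * rho(c) = [[1, -1], [-1, 2]]  ->  [[14885, -25458], [-42318, 72377]]
tr = 14885 + 72377 = 87262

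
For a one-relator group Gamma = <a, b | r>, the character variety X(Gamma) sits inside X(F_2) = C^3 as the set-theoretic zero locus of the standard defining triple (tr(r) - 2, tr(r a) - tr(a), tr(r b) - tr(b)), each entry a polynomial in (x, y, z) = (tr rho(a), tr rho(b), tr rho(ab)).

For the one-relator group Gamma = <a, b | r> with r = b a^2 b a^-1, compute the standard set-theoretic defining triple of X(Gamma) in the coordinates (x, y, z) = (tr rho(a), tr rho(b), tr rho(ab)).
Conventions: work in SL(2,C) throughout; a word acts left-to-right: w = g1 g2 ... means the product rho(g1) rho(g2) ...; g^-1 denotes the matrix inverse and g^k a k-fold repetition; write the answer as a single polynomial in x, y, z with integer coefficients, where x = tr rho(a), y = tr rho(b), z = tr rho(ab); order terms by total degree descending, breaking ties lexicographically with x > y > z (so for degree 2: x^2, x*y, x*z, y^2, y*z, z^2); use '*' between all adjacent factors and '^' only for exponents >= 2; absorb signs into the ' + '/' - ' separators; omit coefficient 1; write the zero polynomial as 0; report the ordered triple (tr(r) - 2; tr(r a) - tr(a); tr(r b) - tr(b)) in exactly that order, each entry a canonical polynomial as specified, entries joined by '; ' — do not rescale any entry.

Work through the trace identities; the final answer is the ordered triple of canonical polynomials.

x^2*y*z - x^3 - x*y^2 - x*z^2 + y*z + 3*x - 2; x*y*z - x^2 - y^2 - x + 2; x^2*y^2*z - x^3*y - x*y^3 - x*y*z^2 + y^2*z + 3*x*y - y - z

trace(a^2 b) = trace(a)*trace(b a) - trace(b) = x*z - y
next, trace(a^2) = trace(a)*trace(a) - trace(1) = x^2 - 2
trace(b a^2 b) = trace(b)*trace(a^2 b) - trace(a^2) = x*y*z - x^2 - y^2 + 2
trace(b a b a) = trace(b a)*trace(b a) - trace(1) = z^2 - 2
trace(b a b) = trace(b)*trace(a b) - trace(a) = y*z - x
and trace(b a^2 b a) = trace(a)*trace(b a b a) - trace(b a b) = x*z^2 - y*z - x
and trace(b a^2 b a^-1) = trace(b a^2 b)*trace(a) - trace(b a^2 b a) = x^2*y*z - x^3 - x*y^2 - x*z^2 + y*z + 3*x
next, trace(b^2 a^2 b) = trace(b)*trace(b a^2 b) - trace(b a^2) = x*y^2*z - x^2*y - y^3 - x*z + 3*y
and trace(b a b^2 a) = trace(b)*trace(a b a b) - trace(a b a) = y*z^2 - x*z - y
and trace(b a b^2) = trace(b)*trace(a b^2) - trace(a b) = y^2*z - x*y - z
and trace(b^2 a^2 b a) = trace(a)*trace(b a b^2 a) - trace(b a b^2) = x*y*z^2 - x^2*z - y^2*z + z
trace(b a^2 b a^-1 b) = trace(b^2 a^2 b)*trace(a) - trace(b^2 a^2 b a) = x^2*y^2*z - x^3*y - x*y^3 - x*y*z^2 + y^2*z + 3*x*y - z
assemble the triple (trace(r) - 2; trace(r a) - x; trace(r b) - y)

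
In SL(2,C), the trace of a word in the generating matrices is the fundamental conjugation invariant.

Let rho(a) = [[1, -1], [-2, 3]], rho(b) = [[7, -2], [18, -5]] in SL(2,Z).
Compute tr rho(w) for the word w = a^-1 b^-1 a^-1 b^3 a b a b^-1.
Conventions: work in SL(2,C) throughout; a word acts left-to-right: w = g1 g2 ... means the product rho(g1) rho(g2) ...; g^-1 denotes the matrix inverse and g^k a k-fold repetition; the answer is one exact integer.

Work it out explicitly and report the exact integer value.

981554

rho(a^-1) = [[3, 1], [2, 1]]
... * rho(b^-1) = [[-5, 2], [-18, 7]]  ->  [[-33, 13], [-28, 11]]
... * rho(a^-1) = [[3, 1], [2, 1]]  ->  [[-73, -20], [-62, -17]]
... * rho(b) = [[7, -2], [18, -5]]  ->  [[-871, 246], [-740, 209]]
... * rho(b) = [[7, -2], [18, -5]]  ->  [[-1669, 512], [-1418, 435]]
... * rho(b) = [[7, -2], [18, -5]]  ->  [[-2467, 778], [-2096, 661]]
... * rho(a) = [[1, -1], [-2, 3]]  ->  [[-4023, 4801], [-3418, 4079]]
... * rho(b) = [[7, -2], [18, -5]]  ->  [[58257, -15959], [49496, -13559]]
... * rho(a) = [[1, -1], [-2, 3]]  ->  [[90175, -106134], [76614, -90173]]
... * rho(b^-1) = [[-5, 2], [-18, 7]]  ->  [[1459537, -562588], [1240044, -477983]]
tr = 1459537 + -477983 = 981554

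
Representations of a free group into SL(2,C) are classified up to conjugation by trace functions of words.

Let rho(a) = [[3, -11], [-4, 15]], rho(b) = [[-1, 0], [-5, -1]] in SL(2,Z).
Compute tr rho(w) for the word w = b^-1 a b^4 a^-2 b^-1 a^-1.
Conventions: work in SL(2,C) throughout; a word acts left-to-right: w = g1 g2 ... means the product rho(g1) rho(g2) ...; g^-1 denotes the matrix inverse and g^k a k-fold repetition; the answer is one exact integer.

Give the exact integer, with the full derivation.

-8065373

rho(b^-1) = [[-1, 0], [5, -1]]
... * rho(a) = [[3, -11], [-4, 15]]  ->  [[-3, 11], [19, -70]]
... * rho(b) = [[-1, 0], [-5, -1]]  ->  [[-52, -11], [331, 70]]
... * rho(b) = [[-1, 0], [-5, -1]]  ->  [[107, 11], [-681, -70]]
... * rho(b) = [[-1, 0], [-5, -1]]  ->  [[-162, -11], [1031, 70]]
... * rho(b) = [[-1, 0], [-5, -1]]  ->  [[217, 11], [-1381, -70]]
... * rho(a^-1) = [[15, 11], [4, 3]]  ->  [[3299, 2420], [-20995, -15401]]
... * rho(a^-1) = [[15, 11], [4, 3]]  ->  [[59165, 43549], [-376529, -277148]]
... * rho(b^-1) = [[-1, 0], [5, -1]]  ->  [[158580, -43549], [-1009211, 277148]]
... * rho(a^-1) = [[15, 11], [4, 3]]  ->  [[2204504, 1613733], [-14029573, -10269877]]
tr = 2204504 + -10269877 = -8065373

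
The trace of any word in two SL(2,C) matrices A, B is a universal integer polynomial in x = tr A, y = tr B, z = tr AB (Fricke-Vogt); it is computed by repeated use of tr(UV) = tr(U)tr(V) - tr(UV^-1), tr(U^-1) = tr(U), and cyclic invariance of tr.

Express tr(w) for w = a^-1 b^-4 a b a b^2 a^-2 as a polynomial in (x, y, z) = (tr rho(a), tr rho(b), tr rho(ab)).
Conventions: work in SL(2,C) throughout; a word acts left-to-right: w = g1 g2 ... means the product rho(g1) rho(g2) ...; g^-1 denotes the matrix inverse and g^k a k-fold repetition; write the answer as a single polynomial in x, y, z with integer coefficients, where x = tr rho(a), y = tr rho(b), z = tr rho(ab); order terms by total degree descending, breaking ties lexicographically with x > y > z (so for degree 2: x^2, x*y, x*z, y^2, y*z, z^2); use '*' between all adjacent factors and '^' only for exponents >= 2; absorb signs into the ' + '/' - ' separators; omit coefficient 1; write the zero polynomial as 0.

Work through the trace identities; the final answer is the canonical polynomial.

-x^3*y^5*z^2 + x^4*y^4*z + x^2*y^6*z + x^2*y^4*z^3 + 2*x^3*y^3*z^2 + x*y^5*z^2 - 2*x^4*y^2*z - 7*x^2*y^4*z - 2*x^2*y^2*z^3 - y^6*z - y^4*z^3 - 2*x*y^3*z^2 + 9*x^2*y^2*z + 6*y^4*z + 2*y^2*z^3 + x^3*y + x*y^3 + x*y*z^2 - 8*y^2*z - 4*x*y + z

and trace(a b a b) = trace(a b) * trace(a b) - trace(1)   [split at a repeated a] = z^2 - 2
and trace(b a b) = trace(b) * trace(a b) - trace(a)   [square of b] = y*z - x
next, trace(a^2 b a b) = trace(a) * trace(b a b a) - trace(b a b)   [square of a] = x*z^2 - y*z - x
next, trace(b a^2) = trace(a) * trace(b a) - trace(b)   [square of a] = x*z - y
trace(a^2 b a) = trace(a) * trace(b a^2) - trace(b a)   [square of a] = x^2*z - x*y - z
trace(a b a b^2 a) = trace(b) * trace(a^2 b a b) - trace(a^2 b a)   [square of b] = x*y*z^2 - x^2*z - y^2*z + z
trace(a b a b a b) = trace(b a) * trace(b a b a) - trace(b^-1 a^-1)   [split at a repeated b] = z^3 - 3*z
trace(a b a b^2 a b) = trace(b) * trace(a b a b a b) - trace(a b a b a)   [square of b] = y*z^3 - x*z^2 - 2*y*z + x
trace(b^-1 a b a b^2 a) = trace(a b a b^2 a) * trace(b) - trace(a b a b^2 a b)   [inverse elimination on b] = x*y^2*z^2 - x^2*y*z - y^3*z - y*z^3 + x*z^2 + 3*y*z - x
next, trace(b^-1 a b a b^2 a^-1) = trace(b^-1 a b a b^2) * trace(a) - trace(b^-1 a b a b^2 a)   [inverse elimination on a] = -x*y^2*z^2 + x^2*y*z + y^3*z + y*z^3 - 3*y*z - x
next, trace(a^-1 b^-1 a b a b^2 a^-1) = trace(b^-1 a b a b^2 a^-1) * trace(a) - trace(b^-1 a b a b^2)   [inverse elimination on a] = -x^2*y^2*z^2 + x^3*y*z + x*y^3*z + x*y*z^3 - 3*x*y*z - x^2 - z^2 + 2
next, trace(b^-1 a b a b^2 a^-3) = trace(a^-1 b^-1 a b a b^2 a^-1) * trace(a) - trace(a^-1 b^-1 a b a b^2)   [inverse elimination on a] = -x^3*y^2*z^2 + x^4*y*z + x^2*y^3*z + x^2*y*z^3 + x*y^2*z^2 - 4*x^2*y*z - y^3*z - y*z^3 - x^3 - x*z^2 + 3*y*z + 3*x
trace(b a b^2) = trace(b) * trace(b a b) - trace(b a)   [square of b] = y^2*z - x*y - z
and trace(b a b^2 a) = trace(b) * trace(a b a b) - trace(a b a)   [square of b] = y*z^2 - x*z - y
next, trace(a^-1 b a b^2) = trace(b a b^2) * trace(a) - trace(b a b^2 a)   [inverse elimination on a] = x*y^2*z - x^2*y - y*z^2 + y
and trace(b a b^2 a^-2) = trace(a^-1 b a b^2) * trace(a) - trace(a^-1 b a b^2 a)   [inverse elimination on a] = x^2*y^2*z - x^3*y - x*y*z^2 - y^2*z + 2*x*y + z
trace(b^-1 a b a b^2 a^-3 b^-1) = trace(b^-1 a b a b^2 a^-3) * trace(b) - trace(b^-1 a b a b^2 a^-3 b)   [inverse elimination on b] = -x^3*y^3*z^2 + x^4*y^2*z + x^2*y^4*z + x^2*y^2*z^3 + x*y^3*z^2 - 5*x^2*y^2*z - y^4*z - y^2*z^3 + 4*y^2*z + x*y - z
and trace(b^-1 a b a b^2 a^-3 b^-2) = trace(b^-1 a b a b^2 a^-3 b^-1) * trace(b) - trace(b^-1 a b a b^2 a^-3)   [inverse elimination on b] = -x^3*y^4*z^2 + x^4*y^3*z + x^2*y^5*z + x^2*y^3*z^3 + x^3*y^2*z^2 + x*y^4*z^2 - x^4*y*z - 6*x^2*y^3*z - x^2*y*z^3 - y^5*z - y^3*z^3 - x*y^2*z^2 + 4*x^2*y*z + 5*y^3*z + y*z^3 + x^3 + x*y^2 + x*z^2 - 4*y*z - 3*x
next, trace(a^-1 b^-4 a b a b^2 a^-2) = trace(b^-1 a b a b^2 a^-3 b^-2) * trace(b) - trace(b^-1 a b a b^2 a^-3 b^-1)   [inverse elimination on b] = -x^3*y^5*z^2 + x^4*y^4*z + x^2*y^6*z + x^2*y^4*z^3 + 2*x^3*y^3*z^2 + x*y^5*z^2 - 2*x^4*y^2*z - 7*x^2*y^4*z - 2*x^2*y^2*z^3 - y^6*z - y^4*z^3 - 2*x*y^3*z^2 + 9*x^2*y^2*z + 6*y^4*z + 2*y^2*z^3 + x^3*y + x*y^3 + x*y*z^2 - 8*y^2*z - 4*x*y + z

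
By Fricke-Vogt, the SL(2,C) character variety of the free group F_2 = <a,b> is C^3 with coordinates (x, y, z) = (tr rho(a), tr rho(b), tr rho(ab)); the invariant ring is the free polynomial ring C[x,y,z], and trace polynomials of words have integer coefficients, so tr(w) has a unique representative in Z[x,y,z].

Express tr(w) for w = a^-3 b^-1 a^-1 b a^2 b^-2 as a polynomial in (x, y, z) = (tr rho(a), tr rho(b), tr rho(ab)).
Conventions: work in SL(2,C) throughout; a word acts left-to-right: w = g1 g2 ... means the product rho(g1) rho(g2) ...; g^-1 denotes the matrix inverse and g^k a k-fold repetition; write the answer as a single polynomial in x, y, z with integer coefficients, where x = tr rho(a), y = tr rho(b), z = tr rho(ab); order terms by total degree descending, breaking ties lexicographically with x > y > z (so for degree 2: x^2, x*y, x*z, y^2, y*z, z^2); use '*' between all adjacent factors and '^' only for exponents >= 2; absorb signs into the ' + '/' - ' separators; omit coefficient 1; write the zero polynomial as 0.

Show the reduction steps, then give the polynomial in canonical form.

-x^4*y^2*z^2 + x^5*y*z + 2*x^3*y^3*z + x^3*y*z^3 - x^4*y^2 - x^2*y^4 - 5*x^3*y*z - x*y^3*z - x*y*z^3 + 4*x^2*y^2 + 4*x*y*z + z^2 - 2

trace(a^2) = trace(a) * trace(a) - trace(1)  (reduce the a square) = x^2 - 2
trace(a^2 b) = trace(a) * trace(b a) - trace(b)  (reduce the a square) = x*z - y
trace(a^2 b^-1) = trace(a^2) * trace(b) - trace(a^2 b)  (eliminate b^-1) = x^2*y - x*z - y
so trace(a b a^2) = trace(a) * trace(a b a) - trace(a b)  (reduce the a square) = x^2*z - x*y - z
trace(b a b a) = trace(b a) * trace(b a) - trace(1)  (split on b) = z^2 - 2
trace(b a b) = trace(b) * trace(a b) - trace(a)  (reduce the b square) = y*z - x
trace(a b a^2 b) = trace(a) * trace(b a b a) - trace(b a b)  (reduce the a square) = x*z^2 - y*z - x
trace(b^-1 a b a^2) = trace(a b a^2) * trace(b) - trace(a b a^2 b)  (eliminate b^-1) = x^2*y*z - x*y^2 - x*z^2 + x
so trace(b a^2 b^-2 a) = trace(b^-1 a b a^2) * trace(b) - trace(b^-1 a b a^2 b)  (eliminate b^-1) = x^2*y^2*z - x*y^3 - x*y*z^2 - x^2*z + 2*x*y + z
trace(b a^2 b^-2 a^-1) = trace(b a^2 b^-2) * trace(a) - trace(b a^2 b^-2 a)  (eliminate a^-1) = -x^2*y^2*z + x^3*y + x*y^3 + x*y*z^2 - 3*x*y - z
reduce: trace(a^-2 b a^2 b^-2) = trace(b a^2 b^-2 a^-1) * trace(a) - trace(b a^2 b^-2)  (eliminate a^-1) = -x^3*y^2*z + x^4*y + x^2*y^3 + x^2*y*z^2 - 4*x^2*y + y
trace(a^-2 b a^2 b^-2 a^-1) = trace(a^-2 b a^2 b^-2) * trace(a) - trace(a^-2 b a^2 b^-2 a)  (eliminate a^-1) = -x^4*y^2*z + x^5*y + x^3*y^3 + x^3*y*z^2 + x^2*y^2*z - 5*x^3*y - x*y^3 - x*y*z^2 + 4*x*y + z
reduce: trace(a^-1 b a^2 b^-2 a^-3) = trace(a^-2 b a^2 b^-2 a^-1) * trace(a) - trace(a^-2 b a^2 b^-2)  (eliminate a^-1) = -x^5*y^2*z + x^6*y + x^4*y^3 + x^4*y*z^2 + 2*x^3*y^2*z - 6*x^4*y - 2*x^2*y^3 - 2*x^2*y*z^2 + 8*x^2*y + x*z - y
trace(b^2) = trace(b) * trace(b) - trace(1)  (reduce the b square) = y^2 - 2
reduce: trace(b a^-1 b) = trace(b^2) * trace(a) - trace(b^2 a)  (eliminate a^-1) = x*y^2 - y*z - x
reduce: trace(a^2 b^2) = trace(a) * trace(b^2 a) - trace(b^2)  (reduce the a square) = x*y*z - x^2 - y^2 + 2
trace(b a^2 b^2) = trace(b) * trace(a^2 b^2) - trace(a^2 b)  (reduce the b square) = x*y^2*z - x^2*y - y^3 - x*z + 3*y
trace(b a^2 b^2 a) = trace(b) * trace(a b a^2 b) - trace(a b a^2)  (reduce the b square) = x*y*z^2 - x^2*z - y^2*z + z
trace(b a^-1 b a^2 b) = trace(b a^2 b^2) * trace(a) - trace(b a^2 b^2 a)  (eliminate a^-1) = x^2*y^2*z - x^3*y - x*y^3 - x*y*z^2 + y^2*z + 3*x*y - z
so trace(b a b^2 a) = trace(b) * trace(a b a b) - trace(a b a)  (reduce the b square) = y*z^2 - x*z - y
trace(b a b^2) = trace(b) * trace(a b^2) - trace(a b)  (reduce the b square) = y^2*z - x*y - z
trace(b a^2 b a b) = trace(a) * trace(b a b^2 a) - trace(b a b^2)  (reduce the a square) = x*y*z^2 - x^2*z - y^2*z + z
reduce: trace(b a b a b a) = trace(a b a b) * trace(a b) - trace(b a)  (split on a) = z^3 - 3*z
trace(b a^2 b a b a) = trace(a) * trace(b a b a b a) - trace(b a b a b)  (reduce the a square) = x*z^3 - y*z^2 - 2*x*z + y
trace(b a^-1 b a^2 b a) = trace(b a^2 b a b) * trace(a) - trace(b a^2 b a b a)  (eliminate a^-1) = x^2*y*z^2 - x^3*z - x*y^2*z - x*z^3 + y*z^2 + 3*x*z - y
reduce: trace(b a^-1 b a^2 b a^-1) = trace(b a^-1 b a^2 b) * trace(a) - trace(b a^-1 b a^2 b a)  (eliminate a^-1) = x^3*y^2*z - x^4*y - x^2*y^3 - 2*x^2*y*z^2 + x^3*z + 2*x*y^2*z + x*z^3 + 3*x^2*y - y*z^2 - 4*x*z + y
reduce: trace(a^-2 b a^-1 b a^2 b) = trace(b a^-1 b a^2 b a^-1) * trace(a) - trace(b a^-1 b a^2 b)  (eliminate a^-1) = x^4*y^2*z - x^5*y - x^3*y^3 - 2*x^3*y*z^2 + x^4*z + x^2*y^2*z + x^2*z^3 + 4*x^3*y + x*y^3 - 4*x^2*z - y^2*z - 2*x*y + z
trace(a^-2 b a^-1 b a^2 b^-1) = trace(a^-2 b a^-1 b a^2) * trace(b) - trace(a^-2 b a^-1 b a^2 b)  (eliminate b^-1) = -x^4*y^2*z + x^5*y + x^3*y^3 + 2*x^3*y*z^2 - x^4*z - x^2*y^2*z - x^2*z^3 - 4*x^3*y + 4*x^2*z + x*y - z
reduce: trace(a^3) = trace(a) * trace(a^2) - trace(a)  (reduce the a square) = x^3 - 3*x
trace(a b^2 a^2) = trace(b) * trace(a^3 b) - trace(a^3)  (reduce the b square) = x^2*y*z - x^3 - x*y^2 - y*z + 3*x
trace(b^2 a^2 b^-1 a) = trace(a b^2 a^2) * trace(b) - trace(a b^2 a^2 b)  (eliminate b^-1) = x^2*y^2*z - x^3*y - x*y^3 - x*y*z^2 + x^2*z + 3*x*y - z
trace(b a^2 b^-1 a^-1 b) = trace(b^2 a^2 b^-1) * trace(a) - trace(b^2 a^2 b^-1 a)  (eliminate a^-1) = -x^2*y^2*z + x^3*y + x*y^3 + x*y*z^2 - 4*x*y + z
trace(a^-1 b a b a^2 b) = trace(b a b a^2 b) * trace(a) - trace(b a b a^2 b a)  (eliminate a^-1) = x^2*y*z^2 - x^3*z - x*y^2*z - x*z^3 + y*z^2 + 3*x*z - y
trace(b a^2 b^-1 a^-1 b a) = trace(a^-1 b a b a^2) * trace(b) - trace(a^-1 b a b a^2 b)  (eliminate b^-1) = -x^2*y*z^2 + x^3*z + x*y^2*z + x*z^3 - 3*x*z - y
trace(a^-1 b a^-1 b a^2 b^-1) = trace(b a^2 b^-1 a^-1 b) * trace(a) - trace(b a^2 b^-1 a^-1 b a)  (eliminate a^-1) = -x^3*y^2*z + x^4*y + x^2*y^3 + 2*x^2*y*z^2 - x^3*z - x*y^2*z - x*z^3 - 4*x^2*y + 4*x*z + y
trace(b^-1 a^-3 b a^-1 b a^2) = trace(a^-2 b a^-1 b a^2 b^-1) * trace(a) - trace(a^-2 b a^-1 b a^2 b^-1 a)  (eliminate a^-1) = -x^5*y^2*z + x^6*y + x^4*y^3 + 2*x^4*y*z^2 - x^5*z - x^3*z^3 - 5*x^4*y - x^2*y^3 - 2*x^2*y*z^2 + 5*x^3*z + x*y^2*z + x*z^3 + 5*x^2*y - 5*x*z - y
trace(b a^-1 b a) = trace(b a b) * trace(a) - trace(b a b a)  (eliminate a^-1) = x*y*z - x^2 - z^2 + 2
so trace(a^-1 b a^-1 b) = trace(b a^-1 b) * trace(a) - trace(b a^-1 b a)  (eliminate a^-1) = x^2*y^2 - 2*x*y*z + z^2 - 2
trace(a^-1 b a^2 b^-2 a^-3 b) = trace(b^-1 a^-3 b a^-1 b a^2) * trace(b) - trace(b^-1 a^-3 b a^-1 b a^2 b)  (eliminate b^-1) = -x^5*y^3*z + x^6*y^2 + x^4*y^4 + 2*x^4*y^2*z^2 - x^5*y*z - x^3*y*z^3 - 5*x^4*y^2 - x^2*y^4 - 2*x^2*y^2*z^2 + 5*x^3*y*z + x*y^3*z + x*y*z^3 + 4*x^2*y^2 - 3*x*y*z - y^2 - z^2 + 2
reduce: trace(a^-3 b^-1 a^-1 b a^2 b^-2) = trace(a^-1 b a^2 b^-2 a^-3) * trace(b) - trace(a^-1 b a^2 b^-2 a^-3 b)  (eliminate b^-1) = -x^4*y^2*z^2 + x^5*y*z + 2*x^3*y^3*z + x^3*y*z^3 - x^4*y^2 - x^2*y^4 - 5*x^3*y*z - x*y^3*z - x*y*z^3 + 4*x^2*y^2 + 4*x*y*z + z^2 - 2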